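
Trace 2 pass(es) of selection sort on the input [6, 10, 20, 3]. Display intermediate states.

Pass 1: Select minimum 3 at index 3, swap -> [3, 10, 20, 6]
Pass 2: Select minimum 6 at index 3, swap -> [3, 6, 20, 10]


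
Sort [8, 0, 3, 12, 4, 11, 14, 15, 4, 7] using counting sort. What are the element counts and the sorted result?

Count array: [1, 0, 0, 1, 2, 0, 0, 1, 1, 0, 0, 1, 1, 0, 1, 1]
(count[i] = number of elements equal to i)
Cumulative count: [1, 1, 1, 2, 4, 4, 4, 5, 6, 6, 6, 7, 8, 8, 9, 10]
Sorted: [0, 3, 4, 4, 7, 8, 11, 12, 14, 15]


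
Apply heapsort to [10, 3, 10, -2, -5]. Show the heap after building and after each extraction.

Build heap: [10, 3, 10, -2, -5]
Extract 10: [10, 3, -5, -2, 10]
Extract 10: [3, -2, -5, 10, 10]
Extract 3: [-2, -5, 3, 10, 10]
Extract -2: [-5, -2, 3, 10, 10]


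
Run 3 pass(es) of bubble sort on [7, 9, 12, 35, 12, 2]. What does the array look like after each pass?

After pass 1: [7, 9, 12, 12, 2, 35] (2 swaps)
After pass 2: [7, 9, 12, 2, 12, 35] (1 swaps)
After pass 3: [7, 9, 2, 12, 12, 35] (1 swaps)
Total swaps: 4


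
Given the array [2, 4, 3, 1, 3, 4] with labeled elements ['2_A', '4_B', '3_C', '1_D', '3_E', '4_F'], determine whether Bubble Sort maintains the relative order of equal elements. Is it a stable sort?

Trace Bubble Sort on the labeled array (the key is the number; the letter only tracks identity):
  After pass 1: [2_A, 3_C, 1_D, 3_E, 4_B, 4_F]
  After pass 2: [2_A, 1_D, 3_C, 3_E, 4_B, 4_F]
  After pass 3: [1_D, 2_A, 3_C, 3_E, 4_B, 4_F]
  After pass 4: [1_D, 2_A, 3_C, 3_E, 4_B, 4_F] (no swaps, done)
Final order: [1_D, 2_A, 3_C, 3_E, 4_B, 4_F]
Equal keys:
  value 3: originally 3_C, 3_E; after sorting 3_C, 3_E -> order preserved
  value 4: originally 4_B, 4_F; after sorting 4_B, 4_F -> order preserved
All equal keys kept their original relative order. Bubble Sort is stable: it only swaps adjacent elements when the left one is strictly greater, so equal keys never move past each other.
Answer: Stable


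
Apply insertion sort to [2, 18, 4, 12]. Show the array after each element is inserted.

First element 2 is already 'sorted'
Insert 18: shifted 0 elements -> [2, 18, 4, 12]
Insert 4: shifted 1 elements -> [2, 4, 18, 12]
Insert 12: shifted 1 elements -> [2, 4, 12, 18]


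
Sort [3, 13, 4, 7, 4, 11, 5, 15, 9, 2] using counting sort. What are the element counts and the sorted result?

Count array: [0, 0, 1, 1, 2, 1, 0, 1, 0, 1, 0, 1, 0, 1, 0, 1]
(count[i] = number of elements equal to i)
Cumulative count: [0, 0, 1, 2, 4, 5, 5, 6, 6, 7, 7, 8, 8, 9, 9, 10]
Sorted: [2, 3, 4, 4, 5, 7, 9, 11, 13, 15]


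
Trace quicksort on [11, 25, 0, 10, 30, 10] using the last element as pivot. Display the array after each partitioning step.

Partition 1: pivot=10 at index 2 -> [0, 10, 10, 25, 30, 11]
Partition 2: pivot=10 at index 1 -> [0, 10, 10, 25, 30, 11]
Partition 3: pivot=11 at index 3 -> [0, 10, 10, 11, 30, 25]
Partition 4: pivot=25 at index 4 -> [0, 10, 10, 11, 25, 30]


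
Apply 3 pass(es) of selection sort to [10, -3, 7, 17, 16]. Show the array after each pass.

Pass 1: Select minimum -3 at index 1, swap -> [-3, 10, 7, 17, 16]
Pass 2: Select minimum 7 at index 2, swap -> [-3, 7, 10, 17, 16]
Pass 3: Select minimum 10 at index 2, swap -> [-3, 7, 10, 17, 16]


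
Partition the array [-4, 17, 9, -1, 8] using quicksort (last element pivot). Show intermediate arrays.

Partition 1: pivot=8 at index 2 -> [-4, -1, 8, 17, 9]
Partition 2: pivot=-1 at index 1 -> [-4, -1, 8, 17, 9]
Partition 3: pivot=9 at index 3 -> [-4, -1, 8, 9, 17]


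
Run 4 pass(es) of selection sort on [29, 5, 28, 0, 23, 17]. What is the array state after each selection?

Pass 1: Select minimum 0 at index 3, swap -> [0, 5, 28, 29, 23, 17]
Pass 2: Select minimum 5 at index 1, swap -> [0, 5, 28, 29, 23, 17]
Pass 3: Select minimum 17 at index 5, swap -> [0, 5, 17, 29, 23, 28]
Pass 4: Select minimum 23 at index 4, swap -> [0, 5, 17, 23, 29, 28]


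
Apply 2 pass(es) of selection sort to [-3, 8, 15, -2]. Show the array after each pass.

Pass 1: Select minimum -3 at index 0, swap -> [-3, 8, 15, -2]
Pass 2: Select minimum -2 at index 3, swap -> [-3, -2, 15, 8]


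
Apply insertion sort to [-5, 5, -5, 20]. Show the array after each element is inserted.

First element -5 is already 'sorted'
Insert 5: shifted 0 elements -> [-5, 5, -5, 20]
Insert -5: shifted 1 elements -> [-5, -5, 5, 20]
Insert 20: shifted 0 elements -> [-5, -5, 5, 20]


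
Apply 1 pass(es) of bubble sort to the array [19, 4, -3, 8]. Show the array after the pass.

After pass 1: [4, -3, 8, 19] (3 swaps)
Total swaps: 3


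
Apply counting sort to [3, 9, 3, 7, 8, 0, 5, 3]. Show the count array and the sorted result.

Count array: [1, 0, 0, 3, 0, 1, 0, 1, 1, 1]
(count[i] = number of elements equal to i)
Cumulative count: [1, 1, 1, 4, 4, 5, 5, 6, 7, 8]
Sorted: [0, 3, 3, 3, 5, 7, 8, 9]


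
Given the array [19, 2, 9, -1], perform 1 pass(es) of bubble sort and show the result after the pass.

After pass 1: [2, 9, -1, 19] (3 swaps)
Total swaps: 3


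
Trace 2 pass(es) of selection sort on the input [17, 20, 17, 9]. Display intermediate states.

Pass 1: Select minimum 9 at index 3, swap -> [9, 20, 17, 17]
Pass 2: Select minimum 17 at index 2, swap -> [9, 17, 20, 17]


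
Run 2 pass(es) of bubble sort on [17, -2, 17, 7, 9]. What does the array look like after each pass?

After pass 1: [-2, 17, 7, 9, 17] (3 swaps)
After pass 2: [-2, 7, 9, 17, 17] (2 swaps)
Total swaps: 5


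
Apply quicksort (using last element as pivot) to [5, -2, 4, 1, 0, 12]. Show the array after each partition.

Partition 1: pivot=12 at index 5 -> [5, -2, 4, 1, 0, 12]
Partition 2: pivot=0 at index 1 -> [-2, 0, 4, 1, 5, 12]
Partition 3: pivot=5 at index 4 -> [-2, 0, 4, 1, 5, 12]
Partition 4: pivot=1 at index 2 -> [-2, 0, 1, 4, 5, 12]


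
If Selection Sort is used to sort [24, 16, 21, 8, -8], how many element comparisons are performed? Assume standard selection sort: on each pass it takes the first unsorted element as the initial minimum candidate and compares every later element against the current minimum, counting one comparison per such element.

Pass 1: scan indices 1..4 for the minimum = 4 comparison(s); min is -8, place at index 0 -> [-8, 16, 21, 8, 24]
Pass 2: scan indices 2..4 for the minimum = 3 comparison(s); min is 8, place at index 1 -> [-8, 8, 21, 16, 24]
Pass 3: scan indices 3..4 for the minimum = 2 comparison(s); min is 16, place at index 2 -> [-8, 8, 16, 21, 24]
Pass 4: scan indices 4..4 for the minimum = 1 comparison(s); min is 21, place at index 3 -> [-8, 8, 16, 21, 24]
Selection sort always scans the whole unsorted suffix, so the count is (n-1) + (n-2) + ... + 1 = n(n-1)/2 = 5*4/2 = 10 regardless of the input order.
Total comparisons: 4 + 3 + 2 + 1 = 10


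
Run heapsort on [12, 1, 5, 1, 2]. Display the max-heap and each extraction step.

Build heap: [12, 2, 5, 1, 1]
Extract 12: [5, 2, 1, 1, 12]
Extract 5: [2, 1, 1, 5, 12]
Extract 2: [1, 1, 2, 5, 12]
Extract 1: [1, 1, 2, 5, 12]


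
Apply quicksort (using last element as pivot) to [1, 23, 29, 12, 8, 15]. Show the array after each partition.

Partition 1: pivot=15 at index 3 -> [1, 12, 8, 15, 29, 23]
Partition 2: pivot=8 at index 1 -> [1, 8, 12, 15, 29, 23]
Partition 3: pivot=23 at index 4 -> [1, 8, 12, 15, 23, 29]


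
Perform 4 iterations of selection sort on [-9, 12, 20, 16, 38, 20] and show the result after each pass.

Pass 1: Select minimum -9 at index 0, swap -> [-9, 12, 20, 16, 38, 20]
Pass 2: Select minimum 12 at index 1, swap -> [-9, 12, 20, 16, 38, 20]
Pass 3: Select minimum 16 at index 3, swap -> [-9, 12, 16, 20, 38, 20]
Pass 4: Select minimum 20 at index 3, swap -> [-9, 12, 16, 20, 38, 20]


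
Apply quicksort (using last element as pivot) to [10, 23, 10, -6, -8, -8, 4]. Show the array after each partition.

Partition 1: pivot=4 at index 3 -> [-6, -8, -8, 4, 23, 10, 10]
Partition 2: pivot=-8 at index 1 -> [-8, -8, -6, 4, 23, 10, 10]
Partition 3: pivot=10 at index 5 -> [-8, -8, -6, 4, 10, 10, 23]


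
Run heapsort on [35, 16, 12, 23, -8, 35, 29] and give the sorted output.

Build heap: [35, 23, 35, 16, -8, 12, 29]
Extract 35: [35, 23, 29, 16, -8, 12, 35]
Extract 35: [29, 23, 12, 16, -8, 35, 35]
Extract 29: [23, 16, 12, -8, 29, 35, 35]
Extract 23: [16, -8, 12, 23, 29, 35, 35]
Extract 16: [12, -8, 16, 23, 29, 35, 35]
Extract 12: [-8, 12, 16, 23, 29, 35, 35]


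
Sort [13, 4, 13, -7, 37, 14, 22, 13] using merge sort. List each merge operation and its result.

Divide and conquer:
  Merge [13] + [4] -> [4, 13]
  Merge [13] + [-7] -> [-7, 13]
  Merge [4, 13] + [-7, 13] -> [-7, 4, 13, 13]
  Merge [37] + [14] -> [14, 37]
  Merge [22] + [13] -> [13, 22]
  Merge [14, 37] + [13, 22] -> [13, 14, 22, 37]
  Merge [-7, 4, 13, 13] + [13, 14, 22, 37] -> [-7, 4, 13, 13, 13, 14, 22, 37]


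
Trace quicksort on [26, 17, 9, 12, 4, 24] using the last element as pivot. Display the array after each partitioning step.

Partition 1: pivot=24 at index 4 -> [17, 9, 12, 4, 24, 26]
Partition 2: pivot=4 at index 0 -> [4, 9, 12, 17, 24, 26]
Partition 3: pivot=17 at index 3 -> [4, 9, 12, 17, 24, 26]
Partition 4: pivot=12 at index 2 -> [4, 9, 12, 17, 24, 26]


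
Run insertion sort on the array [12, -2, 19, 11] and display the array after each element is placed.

First element 12 is already 'sorted'
Insert -2: shifted 1 elements -> [-2, 12, 19, 11]
Insert 19: shifted 0 elements -> [-2, 12, 19, 11]
Insert 11: shifted 2 elements -> [-2, 11, 12, 19]


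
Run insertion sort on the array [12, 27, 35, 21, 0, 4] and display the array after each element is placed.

First element 12 is already 'sorted'
Insert 27: shifted 0 elements -> [12, 27, 35, 21, 0, 4]
Insert 35: shifted 0 elements -> [12, 27, 35, 21, 0, 4]
Insert 21: shifted 2 elements -> [12, 21, 27, 35, 0, 4]
Insert 0: shifted 4 elements -> [0, 12, 21, 27, 35, 4]
Insert 4: shifted 4 elements -> [0, 4, 12, 21, 27, 35]


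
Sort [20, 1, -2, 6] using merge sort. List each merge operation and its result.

Divide and conquer:
  Merge [20] + [1] -> [1, 20]
  Merge [-2] + [6] -> [-2, 6]
  Merge [1, 20] + [-2, 6] -> [-2, 1, 6, 20]


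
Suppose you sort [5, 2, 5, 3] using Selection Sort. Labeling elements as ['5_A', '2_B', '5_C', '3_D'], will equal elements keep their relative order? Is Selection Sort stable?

Trace Selection Sort on the labeled array (the key is the number; the letter only tracks identity):
  Pass 1: minimum of unsorted part is 2_B at index 1; swap it with 5_A at index 0 -> [2_B, 5_A, 5_C, 3_D]
  Pass 2: minimum of unsorted part is 3_D at index 3; swap it with 5_A at index 1 -> [2_B, 3_D, 5_C, 5_A]
  Pass 3: minimum 5_C is already at index 2; no swap -> [2_B, 3_D, 5_C, 5_A]
Final order: [2_B, 3_D, 5_C, 5_A]
Equal keys:
  value 5: originally 5_A, 5_C; after sorting 5_C, 5_A -> order changed
Equal keys were reordered, so Selection Sort is not stable: the long-range swap that moves the minimum into place can carry an element past an equal key. (One such input is enough; an unstable sort may happen to preserve order on other inputs, but it gives no guarantee.)
Answer: Not stable


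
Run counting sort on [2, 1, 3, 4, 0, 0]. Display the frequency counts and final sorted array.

Count array: [2, 1, 1, 1, 1]
(count[i] = number of elements equal to i)
Cumulative count: [2, 3, 4, 5, 6]
Sorted: [0, 0, 1, 2, 3, 4]


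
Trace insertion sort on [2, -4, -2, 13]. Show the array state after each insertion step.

First element 2 is already 'sorted'
Insert -4: shifted 1 elements -> [-4, 2, -2, 13]
Insert -2: shifted 1 elements -> [-4, -2, 2, 13]
Insert 13: shifted 0 elements -> [-4, -2, 2, 13]


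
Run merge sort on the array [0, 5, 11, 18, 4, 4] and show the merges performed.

Divide and conquer:
  Merge [5] + [11] -> [5, 11]
  Merge [0] + [5, 11] -> [0, 5, 11]
  Merge [4] + [4] -> [4, 4]
  Merge [18] + [4, 4] -> [4, 4, 18]
  Merge [0, 5, 11] + [4, 4, 18] -> [0, 4, 4, 5, 11, 18]


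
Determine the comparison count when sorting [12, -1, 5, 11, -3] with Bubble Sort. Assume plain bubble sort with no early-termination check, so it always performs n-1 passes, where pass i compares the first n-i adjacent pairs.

Pass 1: compare adjacent pairs (0,1)..(3,4) = 4 comparison(s), 4 swap(s) -> [-1, 5, 11, -3, 12]
Pass 2: compare adjacent pairs (0,1)..(2,3) = 3 comparison(s), 1 swap(s) -> [-1, 5, -3, 11, 12]
Pass 3: compare adjacent pairs (0,1)..(1,2) = 2 comparison(s), 1 swap(s) -> [-1, -3, 5, 11, 12]
Pass 4: compare adjacent pairs (0,1)..(0,1) = 1 comparison(s), 1 swap(s) -> [-3, -1, 5, 11, 12]
Total comparisons: 4 + 3 + 2 + 1 = 10


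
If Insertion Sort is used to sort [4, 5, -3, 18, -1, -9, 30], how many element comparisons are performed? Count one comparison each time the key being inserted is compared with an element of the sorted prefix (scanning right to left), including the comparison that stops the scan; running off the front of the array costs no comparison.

Insert 5: 4 <= 5 (stop) = 1 comparison(s) -> [4, 5, -3, 18, -1, -9, 30]
Insert -3: 5 > -3 (shift), 4 > -3 (shift), reached front = 2 comparison(s) -> [-3, 4, 5, 18, -1, -9, 30]
Insert 18: 5 <= 18 (stop) = 1 comparison(s) -> [-3, 4, 5, 18, -1, -9, 30]
Insert -1: 18 > -1 (shift), 5 > -1 (shift), 4 > -1 (shift), -3 <= -1 (stop) = 4 comparison(s) -> [-3, -1, 4, 5, 18, -9, 30]
Insert -9: 18 > -9 (shift), 5 > -9 (shift), 4 > -9 (shift), -1 > -9 (shift), -3 > -9 (shift), reached front = 5 comparison(s) -> [-9, -3, -1, 4, 5, 18, 30]
Insert 30: 18 <= 30 (stop) = 1 comparison(s) -> [-9, -3, -1, 4, 5, 18, 30]
Total comparisons: 1 + 2 + 1 + 4 + 5 + 1 = 14


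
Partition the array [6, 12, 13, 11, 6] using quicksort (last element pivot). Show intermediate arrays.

Partition 1: pivot=6 at index 1 -> [6, 6, 13, 11, 12]
Partition 2: pivot=12 at index 3 -> [6, 6, 11, 12, 13]


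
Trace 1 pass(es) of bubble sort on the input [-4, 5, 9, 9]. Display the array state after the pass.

After pass 1: [-4, 5, 9, 9] (0 swaps)
Total swaps: 0


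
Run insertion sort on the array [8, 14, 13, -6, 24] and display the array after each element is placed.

First element 8 is already 'sorted'
Insert 14: shifted 0 elements -> [8, 14, 13, -6, 24]
Insert 13: shifted 1 elements -> [8, 13, 14, -6, 24]
Insert -6: shifted 3 elements -> [-6, 8, 13, 14, 24]
Insert 24: shifted 0 elements -> [-6, 8, 13, 14, 24]


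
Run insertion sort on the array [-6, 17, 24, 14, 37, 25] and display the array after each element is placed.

First element -6 is already 'sorted'
Insert 17: shifted 0 elements -> [-6, 17, 24, 14, 37, 25]
Insert 24: shifted 0 elements -> [-6, 17, 24, 14, 37, 25]
Insert 14: shifted 2 elements -> [-6, 14, 17, 24, 37, 25]
Insert 37: shifted 0 elements -> [-6, 14, 17, 24, 37, 25]
Insert 25: shifted 1 elements -> [-6, 14, 17, 24, 25, 37]


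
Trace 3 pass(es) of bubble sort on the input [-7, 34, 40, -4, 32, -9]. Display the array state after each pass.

After pass 1: [-7, 34, -4, 32, -9, 40] (3 swaps)
After pass 2: [-7, -4, 32, -9, 34, 40] (3 swaps)
After pass 3: [-7, -4, -9, 32, 34, 40] (1 swaps)
Total swaps: 7


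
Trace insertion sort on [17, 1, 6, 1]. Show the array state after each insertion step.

First element 17 is already 'sorted'
Insert 1: shifted 1 elements -> [1, 17, 6, 1]
Insert 6: shifted 1 elements -> [1, 6, 17, 1]
Insert 1: shifted 2 elements -> [1, 1, 6, 17]


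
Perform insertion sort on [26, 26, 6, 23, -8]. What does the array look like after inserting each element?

First element 26 is already 'sorted'
Insert 26: shifted 0 elements -> [26, 26, 6, 23, -8]
Insert 6: shifted 2 elements -> [6, 26, 26, 23, -8]
Insert 23: shifted 2 elements -> [6, 23, 26, 26, -8]
Insert -8: shifted 4 elements -> [-8, 6, 23, 26, 26]


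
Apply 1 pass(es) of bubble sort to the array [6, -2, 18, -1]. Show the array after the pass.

After pass 1: [-2, 6, -1, 18] (2 swaps)
Total swaps: 2


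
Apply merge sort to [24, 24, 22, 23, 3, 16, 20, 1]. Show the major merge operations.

Divide and conquer:
  Merge [24] + [24] -> [24, 24]
  Merge [22] + [23] -> [22, 23]
  Merge [24, 24] + [22, 23] -> [22, 23, 24, 24]
  Merge [3] + [16] -> [3, 16]
  Merge [20] + [1] -> [1, 20]
  Merge [3, 16] + [1, 20] -> [1, 3, 16, 20]
  Merge [22, 23, 24, 24] + [1, 3, 16, 20] -> [1, 3, 16, 20, 22, 23, 24, 24]


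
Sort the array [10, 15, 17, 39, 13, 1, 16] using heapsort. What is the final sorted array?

Build heap: [39, 15, 17, 10, 13, 1, 16]
Extract 39: [17, 15, 16, 10, 13, 1, 39]
Extract 17: [16, 15, 1, 10, 13, 17, 39]
Extract 16: [15, 13, 1, 10, 16, 17, 39]
Extract 15: [13, 10, 1, 15, 16, 17, 39]
Extract 13: [10, 1, 13, 15, 16, 17, 39]
Extract 10: [1, 10, 13, 15, 16, 17, 39]


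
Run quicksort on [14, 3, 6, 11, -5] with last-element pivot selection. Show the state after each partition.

Partition 1: pivot=-5 at index 0 -> [-5, 3, 6, 11, 14]
Partition 2: pivot=14 at index 4 -> [-5, 3, 6, 11, 14]
Partition 3: pivot=11 at index 3 -> [-5, 3, 6, 11, 14]
Partition 4: pivot=6 at index 2 -> [-5, 3, 6, 11, 14]


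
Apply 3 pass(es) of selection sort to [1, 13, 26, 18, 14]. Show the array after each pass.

Pass 1: Select minimum 1 at index 0, swap -> [1, 13, 26, 18, 14]
Pass 2: Select minimum 13 at index 1, swap -> [1, 13, 26, 18, 14]
Pass 3: Select minimum 14 at index 4, swap -> [1, 13, 14, 18, 26]


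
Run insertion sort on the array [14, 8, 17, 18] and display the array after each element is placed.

First element 14 is already 'sorted'
Insert 8: shifted 1 elements -> [8, 14, 17, 18]
Insert 17: shifted 0 elements -> [8, 14, 17, 18]
Insert 18: shifted 0 elements -> [8, 14, 17, 18]


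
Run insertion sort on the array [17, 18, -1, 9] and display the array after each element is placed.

First element 17 is already 'sorted'
Insert 18: shifted 0 elements -> [17, 18, -1, 9]
Insert -1: shifted 2 elements -> [-1, 17, 18, 9]
Insert 9: shifted 2 elements -> [-1, 9, 17, 18]


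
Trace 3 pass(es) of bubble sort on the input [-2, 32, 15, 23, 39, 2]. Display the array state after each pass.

After pass 1: [-2, 15, 23, 32, 2, 39] (3 swaps)
After pass 2: [-2, 15, 23, 2, 32, 39] (1 swaps)
After pass 3: [-2, 15, 2, 23, 32, 39] (1 swaps)
Total swaps: 5


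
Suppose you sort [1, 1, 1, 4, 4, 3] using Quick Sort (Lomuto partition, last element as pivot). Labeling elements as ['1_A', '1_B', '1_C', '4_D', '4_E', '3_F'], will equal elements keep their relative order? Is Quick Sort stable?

Trace Quick Sort on the labeled array (the key is the number; the letter only tracks identity):
  Partition indices 0..5 around pivot 3_F -> [1_A, 1_B, 1_C, 3_F, 4_E, 4_D]
  Partition indices 0..2 around pivot 1_C -> [1_A, 1_B, 1_C, 3_F, 4_E, 4_D]
  Partition indices 0..1 around pivot 1_B -> [1_A, 1_B, 1_C, 3_F, 4_E, 4_D]
  Partition indices 4..5 around pivot 4_D -> [1_A, 1_B, 1_C, 3_F, 4_E, 4_D]
Final order: [1_A, 1_B, 1_C, 3_F, 4_E, 4_D]
Equal keys:
  value 1: originally 1_A, 1_B, 1_C; after sorting 1_A, 1_B, 1_C -> order preserved
  value 4: originally 4_D, 4_E; after sorting 4_E, 4_D -> order changed
Equal keys were reordered, so Quick Sort is not stable: partition swaps elements across long distances and can reorder equal keys. (One such input is enough; an unstable sort may happen to preserve order on other inputs, but it gives no guarantee.)
Answer: Not stable


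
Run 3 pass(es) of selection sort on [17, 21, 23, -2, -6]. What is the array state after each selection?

Pass 1: Select minimum -6 at index 4, swap -> [-6, 21, 23, -2, 17]
Pass 2: Select minimum -2 at index 3, swap -> [-6, -2, 23, 21, 17]
Pass 3: Select minimum 17 at index 4, swap -> [-6, -2, 17, 21, 23]


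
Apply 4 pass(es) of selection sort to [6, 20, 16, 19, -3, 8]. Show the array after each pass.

Pass 1: Select minimum -3 at index 4, swap -> [-3, 20, 16, 19, 6, 8]
Pass 2: Select minimum 6 at index 4, swap -> [-3, 6, 16, 19, 20, 8]
Pass 3: Select minimum 8 at index 5, swap -> [-3, 6, 8, 19, 20, 16]
Pass 4: Select minimum 16 at index 5, swap -> [-3, 6, 8, 16, 20, 19]


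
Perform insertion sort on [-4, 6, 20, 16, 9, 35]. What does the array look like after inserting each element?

First element -4 is already 'sorted'
Insert 6: shifted 0 elements -> [-4, 6, 20, 16, 9, 35]
Insert 20: shifted 0 elements -> [-4, 6, 20, 16, 9, 35]
Insert 16: shifted 1 elements -> [-4, 6, 16, 20, 9, 35]
Insert 9: shifted 2 elements -> [-4, 6, 9, 16, 20, 35]
Insert 35: shifted 0 elements -> [-4, 6, 9, 16, 20, 35]


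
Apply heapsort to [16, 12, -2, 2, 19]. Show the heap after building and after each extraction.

Build heap: [19, 16, -2, 2, 12]
Extract 19: [16, 12, -2, 2, 19]
Extract 16: [12, 2, -2, 16, 19]
Extract 12: [2, -2, 12, 16, 19]
Extract 2: [-2, 2, 12, 16, 19]


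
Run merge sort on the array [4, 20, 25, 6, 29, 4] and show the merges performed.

Divide and conquer:
  Merge [20] + [25] -> [20, 25]
  Merge [4] + [20, 25] -> [4, 20, 25]
  Merge [29] + [4] -> [4, 29]
  Merge [6] + [4, 29] -> [4, 6, 29]
  Merge [4, 20, 25] + [4, 6, 29] -> [4, 4, 6, 20, 25, 29]


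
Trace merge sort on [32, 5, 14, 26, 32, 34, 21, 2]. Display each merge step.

Divide and conquer:
  Merge [32] + [5] -> [5, 32]
  Merge [14] + [26] -> [14, 26]
  Merge [5, 32] + [14, 26] -> [5, 14, 26, 32]
  Merge [32] + [34] -> [32, 34]
  Merge [21] + [2] -> [2, 21]
  Merge [32, 34] + [2, 21] -> [2, 21, 32, 34]
  Merge [5, 14, 26, 32] + [2, 21, 32, 34] -> [2, 5, 14, 21, 26, 32, 32, 34]


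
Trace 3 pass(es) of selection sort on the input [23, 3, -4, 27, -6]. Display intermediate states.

Pass 1: Select minimum -6 at index 4, swap -> [-6, 3, -4, 27, 23]
Pass 2: Select minimum -4 at index 2, swap -> [-6, -4, 3, 27, 23]
Pass 3: Select minimum 3 at index 2, swap -> [-6, -4, 3, 27, 23]


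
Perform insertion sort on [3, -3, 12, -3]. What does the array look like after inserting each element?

First element 3 is already 'sorted'
Insert -3: shifted 1 elements -> [-3, 3, 12, -3]
Insert 12: shifted 0 elements -> [-3, 3, 12, -3]
Insert -3: shifted 2 elements -> [-3, -3, 3, 12]


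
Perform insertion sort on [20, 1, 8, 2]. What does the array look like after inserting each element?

First element 20 is already 'sorted'
Insert 1: shifted 1 elements -> [1, 20, 8, 2]
Insert 8: shifted 1 elements -> [1, 8, 20, 2]
Insert 2: shifted 2 elements -> [1, 2, 8, 20]


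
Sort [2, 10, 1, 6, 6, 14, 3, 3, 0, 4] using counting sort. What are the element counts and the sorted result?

Count array: [1, 1, 1, 2, 1, 0, 2, 0, 0, 0, 1, 0, 0, 0, 1]
(count[i] = number of elements equal to i)
Cumulative count: [1, 2, 3, 5, 6, 6, 8, 8, 8, 8, 9, 9, 9, 9, 10]
Sorted: [0, 1, 2, 3, 3, 4, 6, 6, 10, 14]


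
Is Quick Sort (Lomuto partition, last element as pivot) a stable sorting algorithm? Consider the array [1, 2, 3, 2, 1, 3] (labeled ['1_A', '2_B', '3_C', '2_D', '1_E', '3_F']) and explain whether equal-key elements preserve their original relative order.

Trace Quick Sort on the labeled array (the key is the number; the letter only tracks identity):
  Partition indices 0..5 around pivot 3_F -> [1_A, 2_B, 3_C, 2_D, 1_E, 3_F]
  Partition indices 0..4 around pivot 1_E -> [1_A, 1_E, 3_C, 2_D, 2_B, 3_F]
  Partition indices 2..4 around pivot 2_B -> [1_A, 1_E, 2_D, 2_B, 3_C, 3_F]
Final order: [1_A, 1_E, 2_D, 2_B, 3_C, 3_F]
Equal keys:
  value 1: originally 1_A, 1_E; after sorting 1_A, 1_E -> order preserved
  value 2: originally 2_B, 2_D; after sorting 2_D, 2_B -> order changed
  value 3: originally 3_C, 3_F; after sorting 3_C, 3_F -> order preserved
Equal keys were reordered, so Quick Sort is not stable: partition swaps elements across long distances and can reorder equal keys. (One such input is enough; an unstable sort may happen to preserve order on other inputs, but it gives no guarantee.)
Answer: Not stable


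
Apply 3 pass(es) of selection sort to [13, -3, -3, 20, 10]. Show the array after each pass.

Pass 1: Select minimum -3 at index 1, swap -> [-3, 13, -3, 20, 10]
Pass 2: Select minimum -3 at index 2, swap -> [-3, -3, 13, 20, 10]
Pass 3: Select minimum 10 at index 4, swap -> [-3, -3, 10, 20, 13]


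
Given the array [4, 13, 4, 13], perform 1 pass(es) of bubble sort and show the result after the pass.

After pass 1: [4, 4, 13, 13] (1 swaps)
Total swaps: 1


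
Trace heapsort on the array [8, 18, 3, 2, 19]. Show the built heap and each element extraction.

Build heap: [19, 18, 3, 2, 8]
Extract 19: [18, 8, 3, 2, 19]
Extract 18: [8, 2, 3, 18, 19]
Extract 8: [3, 2, 8, 18, 19]
Extract 3: [2, 3, 8, 18, 19]


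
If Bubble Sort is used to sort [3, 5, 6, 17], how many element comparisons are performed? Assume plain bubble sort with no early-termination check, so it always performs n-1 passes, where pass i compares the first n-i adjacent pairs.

Pass 1: compare adjacent pairs (0,1)..(2,3) = 3 comparison(s), 0 swap(s) -> [3, 5, 6, 17]
Pass 2: compare adjacent pairs (0,1)..(1,2) = 2 comparison(s), 0 swap(s) -> [3, 5, 6, 17]
Pass 3: compare adjacent pairs (0,1)..(0,1) = 1 comparison(s), 0 swap(s) -> [3, 5, 6, 17]
Total comparisons: 3 + 2 + 1 = 6


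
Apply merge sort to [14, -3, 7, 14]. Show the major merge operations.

Divide and conquer:
  Merge [14] + [-3] -> [-3, 14]
  Merge [7] + [14] -> [7, 14]
  Merge [-3, 14] + [7, 14] -> [-3, 7, 14, 14]


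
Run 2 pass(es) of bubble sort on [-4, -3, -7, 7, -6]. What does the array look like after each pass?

After pass 1: [-4, -7, -3, -6, 7] (2 swaps)
After pass 2: [-7, -4, -6, -3, 7] (2 swaps)
Total swaps: 4


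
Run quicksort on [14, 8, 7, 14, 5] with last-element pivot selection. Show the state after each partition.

Partition 1: pivot=5 at index 0 -> [5, 8, 7, 14, 14]
Partition 2: pivot=14 at index 4 -> [5, 8, 7, 14, 14]
Partition 3: pivot=14 at index 3 -> [5, 8, 7, 14, 14]
Partition 4: pivot=7 at index 1 -> [5, 7, 8, 14, 14]


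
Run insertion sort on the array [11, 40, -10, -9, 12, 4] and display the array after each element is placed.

First element 11 is already 'sorted'
Insert 40: shifted 0 elements -> [11, 40, -10, -9, 12, 4]
Insert -10: shifted 2 elements -> [-10, 11, 40, -9, 12, 4]
Insert -9: shifted 2 elements -> [-10, -9, 11, 40, 12, 4]
Insert 12: shifted 1 elements -> [-10, -9, 11, 12, 40, 4]
Insert 4: shifted 3 elements -> [-10, -9, 4, 11, 12, 40]


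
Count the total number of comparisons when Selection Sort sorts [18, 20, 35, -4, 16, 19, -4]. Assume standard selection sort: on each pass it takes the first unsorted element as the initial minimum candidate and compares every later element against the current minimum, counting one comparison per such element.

Pass 1: scan indices 1..6 for the minimum = 6 comparison(s); min is -4, place at index 0 -> [-4, 20, 35, 18, 16, 19, -4]
Pass 2: scan indices 2..6 for the minimum = 5 comparison(s); min is -4, place at index 1 -> [-4, -4, 35, 18, 16, 19, 20]
Pass 3: scan indices 3..6 for the minimum = 4 comparison(s); min is 16, place at index 2 -> [-4, -4, 16, 18, 35, 19, 20]
Pass 4: scan indices 4..6 for the minimum = 3 comparison(s); min is 18, place at index 3 -> [-4, -4, 16, 18, 35, 19, 20]
Pass 5: scan indices 5..6 for the minimum = 2 comparison(s); min is 19, place at index 4 -> [-4, -4, 16, 18, 19, 35, 20]
Pass 6: scan indices 6..6 for the minimum = 1 comparison(s); min is 20, place at index 5 -> [-4, -4, 16, 18, 19, 20, 35]
Selection sort always scans the whole unsorted suffix, so the count is (n-1) + (n-2) + ... + 1 = n(n-1)/2 = 7*6/2 = 21 regardless of the input order.
Total comparisons: 6 + 5 + 4 + 3 + 2 + 1 = 21


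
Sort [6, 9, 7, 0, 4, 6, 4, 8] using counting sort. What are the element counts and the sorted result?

Count array: [1, 0, 0, 0, 2, 0, 2, 1, 1, 1]
(count[i] = number of elements equal to i)
Cumulative count: [1, 1, 1, 1, 3, 3, 5, 6, 7, 8]
Sorted: [0, 4, 4, 6, 6, 7, 8, 9]


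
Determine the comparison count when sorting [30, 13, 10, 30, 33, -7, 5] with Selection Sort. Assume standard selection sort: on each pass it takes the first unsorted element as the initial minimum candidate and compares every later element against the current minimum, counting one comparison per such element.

Pass 1: scan indices 1..6 for the minimum = 6 comparison(s); min is -7, place at index 0 -> [-7, 13, 10, 30, 33, 30, 5]
Pass 2: scan indices 2..6 for the minimum = 5 comparison(s); min is 5, place at index 1 -> [-7, 5, 10, 30, 33, 30, 13]
Pass 3: scan indices 3..6 for the minimum = 4 comparison(s); min is 10, place at index 2 -> [-7, 5, 10, 30, 33, 30, 13]
Pass 4: scan indices 4..6 for the minimum = 3 comparison(s); min is 13, place at index 3 -> [-7, 5, 10, 13, 33, 30, 30]
Pass 5: scan indices 5..6 for the minimum = 2 comparison(s); min is 30, place at index 4 -> [-7, 5, 10, 13, 30, 33, 30]
Pass 6: scan indices 6..6 for the minimum = 1 comparison(s); min is 30, place at index 5 -> [-7, 5, 10, 13, 30, 30, 33]
Selection sort always scans the whole unsorted suffix, so the count is (n-1) + (n-2) + ... + 1 = n(n-1)/2 = 7*6/2 = 21 regardless of the input order.
Total comparisons: 6 + 5 + 4 + 3 + 2 + 1 = 21


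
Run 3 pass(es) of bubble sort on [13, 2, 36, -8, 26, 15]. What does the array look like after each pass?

After pass 1: [2, 13, -8, 26, 15, 36] (4 swaps)
After pass 2: [2, -8, 13, 15, 26, 36] (2 swaps)
After pass 3: [-8, 2, 13, 15, 26, 36] (1 swaps)
Total swaps: 7


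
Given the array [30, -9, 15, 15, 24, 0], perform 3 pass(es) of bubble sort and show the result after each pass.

After pass 1: [-9, 15, 15, 24, 0, 30] (5 swaps)
After pass 2: [-9, 15, 15, 0, 24, 30] (1 swaps)
After pass 3: [-9, 15, 0, 15, 24, 30] (1 swaps)
Total swaps: 7


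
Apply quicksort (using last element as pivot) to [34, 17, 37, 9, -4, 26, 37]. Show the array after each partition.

Partition 1: pivot=37 at index 6 -> [34, 17, 37, 9, -4, 26, 37]
Partition 2: pivot=26 at index 3 -> [17, 9, -4, 26, 37, 34, 37]
Partition 3: pivot=-4 at index 0 -> [-4, 9, 17, 26, 37, 34, 37]
Partition 4: pivot=17 at index 2 -> [-4, 9, 17, 26, 37, 34, 37]
Partition 5: pivot=34 at index 4 -> [-4, 9, 17, 26, 34, 37, 37]


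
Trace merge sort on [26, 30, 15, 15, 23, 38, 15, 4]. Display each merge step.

Divide and conquer:
  Merge [26] + [30] -> [26, 30]
  Merge [15] + [15] -> [15, 15]
  Merge [26, 30] + [15, 15] -> [15, 15, 26, 30]
  Merge [23] + [38] -> [23, 38]
  Merge [15] + [4] -> [4, 15]
  Merge [23, 38] + [4, 15] -> [4, 15, 23, 38]
  Merge [15, 15, 26, 30] + [4, 15, 23, 38] -> [4, 15, 15, 15, 23, 26, 30, 38]


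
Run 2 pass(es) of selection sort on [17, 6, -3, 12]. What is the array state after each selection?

Pass 1: Select minimum -3 at index 2, swap -> [-3, 6, 17, 12]
Pass 2: Select minimum 6 at index 1, swap -> [-3, 6, 17, 12]


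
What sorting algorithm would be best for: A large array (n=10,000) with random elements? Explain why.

Best choice: Quicksort or Mergesort
Reason: Both have O(n log n) average case; quicksort has lower constant factors


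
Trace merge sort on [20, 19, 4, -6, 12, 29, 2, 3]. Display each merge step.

Divide and conquer:
  Merge [20] + [19] -> [19, 20]
  Merge [4] + [-6] -> [-6, 4]
  Merge [19, 20] + [-6, 4] -> [-6, 4, 19, 20]
  Merge [12] + [29] -> [12, 29]
  Merge [2] + [3] -> [2, 3]
  Merge [12, 29] + [2, 3] -> [2, 3, 12, 29]
  Merge [-6, 4, 19, 20] + [2, 3, 12, 29] -> [-6, 2, 3, 4, 12, 19, 20, 29]


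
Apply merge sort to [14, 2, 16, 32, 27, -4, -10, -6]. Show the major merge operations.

Divide and conquer:
  Merge [14] + [2] -> [2, 14]
  Merge [16] + [32] -> [16, 32]
  Merge [2, 14] + [16, 32] -> [2, 14, 16, 32]
  Merge [27] + [-4] -> [-4, 27]
  Merge [-10] + [-6] -> [-10, -6]
  Merge [-4, 27] + [-10, -6] -> [-10, -6, -4, 27]
  Merge [2, 14, 16, 32] + [-10, -6, -4, 27] -> [-10, -6, -4, 2, 14, 16, 27, 32]


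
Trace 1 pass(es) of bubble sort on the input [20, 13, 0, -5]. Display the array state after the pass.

After pass 1: [13, 0, -5, 20] (3 swaps)
Total swaps: 3


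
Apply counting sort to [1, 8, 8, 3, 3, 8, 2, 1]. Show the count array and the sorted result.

Count array: [0, 2, 1, 2, 0, 0, 0, 0, 3]
(count[i] = number of elements equal to i)
Cumulative count: [0, 2, 3, 5, 5, 5, 5, 5, 8]
Sorted: [1, 1, 2, 3, 3, 8, 8, 8]


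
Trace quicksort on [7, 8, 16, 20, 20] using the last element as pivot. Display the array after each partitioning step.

Partition 1: pivot=20 at index 4 -> [7, 8, 16, 20, 20]
Partition 2: pivot=20 at index 3 -> [7, 8, 16, 20, 20]
Partition 3: pivot=16 at index 2 -> [7, 8, 16, 20, 20]
Partition 4: pivot=8 at index 1 -> [7, 8, 16, 20, 20]


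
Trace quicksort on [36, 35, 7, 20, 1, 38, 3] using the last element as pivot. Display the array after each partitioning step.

Partition 1: pivot=3 at index 1 -> [1, 3, 7, 20, 36, 38, 35]
Partition 2: pivot=35 at index 4 -> [1, 3, 7, 20, 35, 38, 36]
Partition 3: pivot=20 at index 3 -> [1, 3, 7, 20, 35, 38, 36]
Partition 4: pivot=36 at index 5 -> [1, 3, 7, 20, 35, 36, 38]


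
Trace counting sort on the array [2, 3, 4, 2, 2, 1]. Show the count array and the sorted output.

Count array: [0, 1, 3, 1, 1]
(count[i] = number of elements equal to i)
Cumulative count: [0, 1, 4, 5, 6]
Sorted: [1, 2, 2, 2, 3, 4]


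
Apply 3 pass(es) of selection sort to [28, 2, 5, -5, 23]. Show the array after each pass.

Pass 1: Select minimum -5 at index 3, swap -> [-5, 2, 5, 28, 23]
Pass 2: Select minimum 2 at index 1, swap -> [-5, 2, 5, 28, 23]
Pass 3: Select minimum 5 at index 2, swap -> [-5, 2, 5, 28, 23]


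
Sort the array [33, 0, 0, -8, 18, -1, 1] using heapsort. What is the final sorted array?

Build heap: [33, 18, 1, -8, 0, -1, 0]
Extract 33: [18, 0, 1, -8, 0, -1, 33]
Extract 18: [1, 0, -1, -8, 0, 18, 33]
Extract 1: [0, 0, -1, -8, 1, 18, 33]
Extract 0: [0, -8, -1, 0, 1, 18, 33]
Extract 0: [-1, -8, 0, 0, 1, 18, 33]
Extract -1: [-8, -1, 0, 0, 1, 18, 33]


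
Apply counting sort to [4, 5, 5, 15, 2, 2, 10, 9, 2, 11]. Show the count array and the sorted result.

Count array: [0, 0, 3, 0, 1, 2, 0, 0, 0, 1, 1, 1, 0, 0, 0, 1]
(count[i] = number of elements equal to i)
Cumulative count: [0, 0, 3, 3, 4, 6, 6, 6, 6, 7, 8, 9, 9, 9, 9, 10]
Sorted: [2, 2, 2, 4, 5, 5, 9, 10, 11, 15]


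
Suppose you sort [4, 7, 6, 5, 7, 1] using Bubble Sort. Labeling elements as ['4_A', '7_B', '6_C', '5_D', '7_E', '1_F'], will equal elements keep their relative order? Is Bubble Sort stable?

Trace Bubble Sort on the labeled array (the key is the number; the letter only tracks identity):
  After pass 1: [4_A, 6_C, 5_D, 7_B, 1_F, 7_E]
  After pass 2: [4_A, 5_D, 6_C, 1_F, 7_B, 7_E]
  After pass 3: [4_A, 5_D, 1_F, 6_C, 7_B, 7_E]
  After pass 4: [4_A, 1_F, 5_D, 6_C, 7_B, 7_E]
  After pass 5: [1_F, 4_A, 5_D, 6_C, 7_B, 7_E]
Final order: [1_F, 4_A, 5_D, 6_C, 7_B, 7_E]
Equal keys:
  value 7: originally 7_B, 7_E; after sorting 7_B, 7_E -> order preserved
All equal keys kept their original relative order. Bubble Sort is stable: it only swaps adjacent elements when the left one is strictly greater, so equal keys never move past each other.
Answer: Stable


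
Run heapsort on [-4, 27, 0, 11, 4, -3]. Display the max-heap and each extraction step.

Build heap: [27, 11, 0, -4, 4, -3]
Extract 27: [11, 4, 0, -4, -3, 27]
Extract 11: [4, -3, 0, -4, 11, 27]
Extract 4: [0, -3, -4, 4, 11, 27]
Extract 0: [-3, -4, 0, 4, 11, 27]
Extract -3: [-4, -3, 0, 4, 11, 27]


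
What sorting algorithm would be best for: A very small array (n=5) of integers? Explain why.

Best choice: Insertion sort
Reason: For tiny inputs the O(n^2) overhead is negligible and insertion sort has minimal constant factors


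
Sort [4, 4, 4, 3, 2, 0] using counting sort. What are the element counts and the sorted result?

Count array: [1, 0, 1, 1, 3]
(count[i] = number of elements equal to i)
Cumulative count: [1, 1, 2, 3, 6]
Sorted: [0, 2, 3, 4, 4, 4]


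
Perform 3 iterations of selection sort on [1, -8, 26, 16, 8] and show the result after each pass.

Pass 1: Select minimum -8 at index 1, swap -> [-8, 1, 26, 16, 8]
Pass 2: Select minimum 1 at index 1, swap -> [-8, 1, 26, 16, 8]
Pass 3: Select minimum 8 at index 4, swap -> [-8, 1, 8, 16, 26]


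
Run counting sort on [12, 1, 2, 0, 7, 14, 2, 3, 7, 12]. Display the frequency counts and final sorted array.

Count array: [1, 1, 2, 1, 0, 0, 0, 2, 0, 0, 0, 0, 2, 0, 1]
(count[i] = number of elements equal to i)
Cumulative count: [1, 2, 4, 5, 5, 5, 5, 7, 7, 7, 7, 7, 9, 9, 10]
Sorted: [0, 1, 2, 2, 3, 7, 7, 12, 12, 14]


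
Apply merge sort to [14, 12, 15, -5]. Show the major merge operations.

Divide and conquer:
  Merge [14] + [12] -> [12, 14]
  Merge [15] + [-5] -> [-5, 15]
  Merge [12, 14] + [-5, 15] -> [-5, 12, 14, 15]


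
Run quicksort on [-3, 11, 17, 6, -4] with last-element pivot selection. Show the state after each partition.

Partition 1: pivot=-4 at index 0 -> [-4, 11, 17, 6, -3]
Partition 2: pivot=-3 at index 1 -> [-4, -3, 17, 6, 11]
Partition 3: pivot=11 at index 3 -> [-4, -3, 6, 11, 17]


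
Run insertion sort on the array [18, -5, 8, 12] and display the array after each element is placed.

First element 18 is already 'sorted'
Insert -5: shifted 1 elements -> [-5, 18, 8, 12]
Insert 8: shifted 1 elements -> [-5, 8, 18, 12]
Insert 12: shifted 1 elements -> [-5, 8, 12, 18]


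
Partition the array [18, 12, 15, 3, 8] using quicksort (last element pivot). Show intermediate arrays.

Partition 1: pivot=8 at index 1 -> [3, 8, 15, 18, 12]
Partition 2: pivot=12 at index 2 -> [3, 8, 12, 18, 15]
Partition 3: pivot=15 at index 3 -> [3, 8, 12, 15, 18]


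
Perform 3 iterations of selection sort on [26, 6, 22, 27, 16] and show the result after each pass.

Pass 1: Select minimum 6 at index 1, swap -> [6, 26, 22, 27, 16]
Pass 2: Select minimum 16 at index 4, swap -> [6, 16, 22, 27, 26]
Pass 3: Select minimum 22 at index 2, swap -> [6, 16, 22, 27, 26]


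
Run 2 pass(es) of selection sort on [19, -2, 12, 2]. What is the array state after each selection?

Pass 1: Select minimum -2 at index 1, swap -> [-2, 19, 12, 2]
Pass 2: Select minimum 2 at index 3, swap -> [-2, 2, 12, 19]


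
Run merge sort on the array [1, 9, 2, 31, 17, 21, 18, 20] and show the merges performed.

Divide and conquer:
  Merge [1] + [9] -> [1, 9]
  Merge [2] + [31] -> [2, 31]
  Merge [1, 9] + [2, 31] -> [1, 2, 9, 31]
  Merge [17] + [21] -> [17, 21]
  Merge [18] + [20] -> [18, 20]
  Merge [17, 21] + [18, 20] -> [17, 18, 20, 21]
  Merge [1, 2, 9, 31] + [17, 18, 20, 21] -> [1, 2, 9, 17, 18, 20, 21, 31]


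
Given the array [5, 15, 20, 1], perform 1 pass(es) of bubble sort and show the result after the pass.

After pass 1: [5, 15, 1, 20] (1 swaps)
Total swaps: 1


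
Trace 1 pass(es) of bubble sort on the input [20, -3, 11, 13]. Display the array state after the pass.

After pass 1: [-3, 11, 13, 20] (3 swaps)
Total swaps: 3


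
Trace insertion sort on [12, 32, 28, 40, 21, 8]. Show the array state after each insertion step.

First element 12 is already 'sorted'
Insert 32: shifted 0 elements -> [12, 32, 28, 40, 21, 8]
Insert 28: shifted 1 elements -> [12, 28, 32, 40, 21, 8]
Insert 40: shifted 0 elements -> [12, 28, 32, 40, 21, 8]
Insert 21: shifted 3 elements -> [12, 21, 28, 32, 40, 8]
Insert 8: shifted 5 elements -> [8, 12, 21, 28, 32, 40]


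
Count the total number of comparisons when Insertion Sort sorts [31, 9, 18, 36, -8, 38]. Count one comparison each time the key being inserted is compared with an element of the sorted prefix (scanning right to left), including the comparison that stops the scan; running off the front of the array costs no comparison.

Insert 9: 31 > 9 (shift), reached front = 1 comparison(s) -> [9, 31, 18, 36, -8, 38]
Insert 18: 31 > 18 (shift), 9 <= 18 (stop) = 2 comparison(s) -> [9, 18, 31, 36, -8, 38]
Insert 36: 31 <= 36 (stop) = 1 comparison(s) -> [9, 18, 31, 36, -8, 38]
Insert -8: 36 > -8 (shift), 31 > -8 (shift), 18 > -8 (shift), 9 > -8 (shift), reached front = 4 comparison(s) -> [-8, 9, 18, 31, 36, 38]
Insert 38: 36 <= 38 (stop) = 1 comparison(s) -> [-8, 9, 18, 31, 36, 38]
Total comparisons: 1 + 2 + 1 + 4 + 1 = 9


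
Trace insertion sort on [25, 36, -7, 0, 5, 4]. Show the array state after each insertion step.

First element 25 is already 'sorted'
Insert 36: shifted 0 elements -> [25, 36, -7, 0, 5, 4]
Insert -7: shifted 2 elements -> [-7, 25, 36, 0, 5, 4]
Insert 0: shifted 2 elements -> [-7, 0, 25, 36, 5, 4]
Insert 5: shifted 2 elements -> [-7, 0, 5, 25, 36, 4]
Insert 4: shifted 3 elements -> [-7, 0, 4, 5, 25, 36]
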